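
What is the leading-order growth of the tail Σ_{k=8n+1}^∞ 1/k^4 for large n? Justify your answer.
Σ_{k>8n} 1/k^4 ~ 1/(3 · (8n)^3)

Compare to the integral: ∫_{8n}^∞ x^(−4) dx = [−x^(−3)/3]_{8n}^∞ = 1/((4−1)·(8n)^3). Euler-Maclaurin then gives
  Σ_{k>8n} 1/k^4 = ∫_{8n}^∞ dx/x^4 − 1/(2·(8n)^4) + O(1/(8n)^5).
(Equivalently this is ζ(4) − Σ_{k≤8n} 1/k^4.)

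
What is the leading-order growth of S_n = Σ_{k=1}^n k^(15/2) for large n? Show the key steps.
S_n ~ (2/17) · n^(17/2)

Integral comparison: Σ_{k=1}^n k^(15/2) = ∫_0^n x^(15/2) dx + O(n^(15/2)). The integral is n^(1 + 15/2) / (1 + 15/2) = n^((15+2)/2) / ((15+2)/2) = (2/17) · n^(17/2).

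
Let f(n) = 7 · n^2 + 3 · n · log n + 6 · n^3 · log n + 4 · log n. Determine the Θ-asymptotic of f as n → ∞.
f(n) ∈ Θ(n^3 · log n)

Compare the terms by growth order. For large n, n^a · (log n)^b dominates n^a' · (log n)^b' iff a > a', or (a = a' and b > b'). Ranking the 4 terms shows the dominant one is 6 · n^3 · log n. Hence f(n) ∈ Θ(n^3 · log n).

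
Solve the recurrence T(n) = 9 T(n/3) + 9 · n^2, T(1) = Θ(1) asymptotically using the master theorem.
T(n) = Θ(n^2 log n)

log_3 9 = 2, and f(n) = 9 · n^2 = Θ(n^(log_3 9)). This is Case 2 of the master theorem: T(n) = Θ(f(n) · log n) = Θ(n^2 log n).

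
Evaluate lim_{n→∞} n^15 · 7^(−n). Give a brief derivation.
lim = 0

Exponentials with base > 1 dominate every fixed polynomial: for any fixed c, n^c / 7^n → 0 as n → ∞ (e.g. by the ratio test, or by writing 7^n = e^(n ln 7) and noting e^(n ln 7) / n^c → ∞). Hence n^15 · 7^(−n) = n^15 / 7^n → 0.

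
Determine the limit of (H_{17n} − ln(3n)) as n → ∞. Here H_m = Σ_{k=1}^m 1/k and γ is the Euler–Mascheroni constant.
lim = ln(17/3) + γ

By Euler-Maclaurin, H_m = ln m + γ + O(1/m). So
  H_{17n} − ln(3n) = ln(17n) + γ − ln(3n) + O(1/n)
                       = ln(17/3) + γ + O(1/n).
Hence the limit is ln(17/3) + γ.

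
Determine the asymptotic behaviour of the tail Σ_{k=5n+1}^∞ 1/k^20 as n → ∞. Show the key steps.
Σ_{k>5n} 1/k^20 ~ 1/(19 · (5n)^19)

Compare to the integral: ∫_{5n}^∞ x^(−20) dx = [−x^(−19)/19]_{5n}^∞ = 1/((20−1)·(5n)^19). Euler-Maclaurin then gives
  Σ_{k>5n} 1/k^20 = ∫_{5n}^∞ dx/x^20 − 1/(2·(5n)^20) + O(1/(5n)^21).
(Equivalently this is ζ(20) − Σ_{k≤5n} 1/k^20.)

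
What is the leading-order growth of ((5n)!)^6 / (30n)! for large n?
((5n)!)^6/(30n)! ~ ((2π·5n)^(5/2) / sqrt(6)) · 6^(−6·5n)  →  0

Write N = 5n. Stirling: N! ~ sqrt(2π N)(N/e)^N and (6N)! ~ sqrt(2π·6N)·(6N/e)^(6N).
  (N!)^6/(6N)! ~ (2π N)^(6/2) (N/e)^(6N) / [sqrt(2π·6N) (6N/e)^(6N)]
     = (2π N)^(6/2) / sqrt(2π·6N) · (N/(6N))^(6N)
     = (2π N)^((6−1)/2) / sqrt(6) · 6^(−6N).
Since 6^6 > 1, the factor 6^(−6N) decays exponentially, so the ratio → 0. Substituting N = 5n gives the stated form.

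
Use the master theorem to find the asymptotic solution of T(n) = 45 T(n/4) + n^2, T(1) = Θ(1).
T(n) = Θ(n^(log_4 45))

Master theorem: compare f(n) = n^2 to n^(log_4 45) where log_4 45 ≈ 2.746. Since 2 < log_4 45, we have f(n) = O(n^(log_4 45 − ε)) for some ε > 0 — Case 1. Hence T(n) = Θ(n^(log_4 45)).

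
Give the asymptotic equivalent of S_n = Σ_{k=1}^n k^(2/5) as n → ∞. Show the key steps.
S_n ~ (5/7) · n^(7/5)

Integral comparison: Σ_{k=1}^n k^(2/5) = ∫_0^n x^(2/5) dx + O(n^(2/5)). The integral is n^(1 + 2/5) / (1 + 2/5) = n^((2+5)/5) / ((2+5)/5) = (5/7) · n^(7/5).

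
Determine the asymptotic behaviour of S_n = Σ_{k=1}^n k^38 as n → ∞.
S_n ~ n^39 / 39

By integral comparison (Euler-Maclaurin), Σ_{k=1}^n k^38 = ∫_0^n x^38 dx + O(n^38) = n^39/39 + O(n^38). (Equivalently, Faulhaber's formula gives the same leading term.)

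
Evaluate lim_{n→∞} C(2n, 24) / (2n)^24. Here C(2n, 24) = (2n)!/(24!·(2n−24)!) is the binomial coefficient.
lim = 1/24! = 1/620448401733239439360000

With N = 2n → ∞: C(N, 24) / N^24 = [N(N−1)…(N−23)] / (24! · N^24) = (1/24!) · 1 · (1 − 1/(2n)) · … · (1 − 23/(2n)). Each factor → 1 as N → ∞, so the limit is 1/24! = 1/620448401733239439360000.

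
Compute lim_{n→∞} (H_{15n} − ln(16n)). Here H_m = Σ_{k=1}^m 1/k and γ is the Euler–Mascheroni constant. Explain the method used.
lim = ln(15/16) + γ

By Euler-Maclaurin, H_m = ln m + γ + O(1/m). So
  H_{15n} − ln(16n) = ln(15n) + γ − ln(16n) + O(1/n)
                       = ln(15/16) + γ + O(1/n).
Hence the limit is ln(15/16) + γ.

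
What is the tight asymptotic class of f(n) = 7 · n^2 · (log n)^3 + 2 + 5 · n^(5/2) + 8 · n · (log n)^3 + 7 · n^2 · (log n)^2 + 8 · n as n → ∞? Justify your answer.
f(n) ∈ Θ(n^(5/2))

Compare the terms by growth order. For large n, n^a · (log n)^b dominates n^a' · (log n)^b' iff a > a', or (a = a' and b > b'). Ranking the 6 terms shows the dominant one is 5 · n^(5/2). Hence f(n) ∈ Θ(n^(5/2)).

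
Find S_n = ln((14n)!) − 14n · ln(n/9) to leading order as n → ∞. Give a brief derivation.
S_n ~ 14n · (ln 126 − 1) + O(ln n)

Stirling: ln((14n)!) = 14n ln(14n) − 14n + O(ln n).
  S_n = 14n ln(14n) − 14n − 14n ln(n/9) + O(ln n)
      = 14n ln(14n) − 14n ln n + 14n ln 9 − 14n + O(ln n)
      = 14n ln 14 + 14n ln 9 − 14n + O(ln n)
      = 14n (ln 126 − 1) + O(ln n).
Numerically ln(126) − 1 ≈ 3.8363.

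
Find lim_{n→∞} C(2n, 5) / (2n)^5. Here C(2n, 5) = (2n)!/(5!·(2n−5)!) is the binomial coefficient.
lim = 1/5! = 1/120

With N = 2n → ∞: C(N, 5) / N^5 = [N(N−1)…(N−4)] / (5! · N^5) = (1/5!) · 1 · (1 − 1/(2n)) · (1 − 2/(2n)) · (1 − 3/(2n)) · (1 − 4/(2n)). Each factor → 1 as N → ∞, so the limit is 1/5! = 1/120.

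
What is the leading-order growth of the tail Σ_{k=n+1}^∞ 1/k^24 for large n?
Σ_{k>n} 1/k^24 ~ 1/(23 · n^23)

Compare to the integral: ∫_{n}^∞ x^(−24) dx = [−x^(−23)/23]_{n}^∞ = 1/((24−1)·n^23). Euler-Maclaurin then gives
  Σ_{k>n} 1/k^24 = ∫_{n}^∞ dx/x^24 − 1/(2·n^24) + O(1/n^25).
(Equivalently this is ζ(24) − Σ_{k≤n} 1/k^24.)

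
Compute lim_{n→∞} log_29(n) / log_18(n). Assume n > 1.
lim = ln(18) / ln(29) = log_29(18)

Change of base: log_29(n) = ln n / ln 29 and log_18(n) = ln n / ln 18. The ratio is (ln n / ln 29) · (ln 18 / ln n) = ln 18 / ln 29, a constant independent of n. So the limit is ln 18 / ln 29 = log_29(18).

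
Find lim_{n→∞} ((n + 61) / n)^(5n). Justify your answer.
lim = e^305

Rewrite as (1 + 61/n)^(5n). By the standard limit (1 + x/n)^n → e^x, we have (1 + 61/n)^n → e^61, and raising to the 5th power gives e^305.
More precisely, ln[(1 + 61/n)^(5n)] = 5n · ln(1 + 61/n) = 5n · (61/n + O(1/n^2)) = 305 + O(1/n) → 305.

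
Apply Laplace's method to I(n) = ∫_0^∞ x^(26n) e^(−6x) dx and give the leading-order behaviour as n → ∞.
I(n) ~ (sqrt(2π·26n) / 6) · (26n/(6e))^(26n)

Write the integrand as exp(26n ln x − 6x) and set f(x) = 26n ln x − 6x. Then f'(x) = 26n/x − 6 = 0 at x* = 26n/6, and f''(x*) = −26n/x*^2 = −6^2/(26n). Laplace's method (interior maximum) gives
  I(n) ~ e^(f(x*)) · sqrt(2π / |f''(x*)|)
        = exp(26n ln(26n/6) − 26n) · sqrt(2π · 26n / 6^2)
        = (26n/6)^(26n) e^(−26n) · sqrt(2π·26n) / 6
        = (sqrt(2π·26n) / 6) · (26n/(6e))^(26n).
This matches Γ(26n+1)/6^(26n+1) with Stirling applied to Γ.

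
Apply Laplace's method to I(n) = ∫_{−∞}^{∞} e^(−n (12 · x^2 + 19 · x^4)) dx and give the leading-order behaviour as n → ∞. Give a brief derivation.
I(n) ~ sqrt(π/(12n))

φ(x) = 12 · x^2 + 19 · x^4 has its unique global minimum at x* = 0 (since φ'(x) = 24x + 76x^3 = 0 only at x = 0 for real x with both coefficients positive, and φ → ∞ as |x| → ∞). At x* = 0, φ(0) = 0 and φ''(0) = 24. Laplace's method then gives
  I(n) ~ sqrt(2π / (n · φ''(0))) · e^(−n φ(0)) = sqrt(2π / (24n)) = sqrt(π/(12n)).
The 19 · x^4 term contributes only at subleading order (an O(1/n) relative correction).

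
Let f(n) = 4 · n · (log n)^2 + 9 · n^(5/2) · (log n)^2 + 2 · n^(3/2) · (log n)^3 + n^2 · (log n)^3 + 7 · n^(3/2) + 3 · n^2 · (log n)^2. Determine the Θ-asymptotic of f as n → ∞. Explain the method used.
f(n) ∈ Θ(n^(5/2) · (log n)^2)

Compare the terms by growth order. For large n, n^a · (log n)^b dominates n^a' · (log n)^b' iff a > a', or (a = a' and b > b'). Ranking the 6 terms shows the dominant one is 9 · n^(5/2) · (log n)^2. Hence f(n) ∈ Θ(n^(5/2) · (log n)^2).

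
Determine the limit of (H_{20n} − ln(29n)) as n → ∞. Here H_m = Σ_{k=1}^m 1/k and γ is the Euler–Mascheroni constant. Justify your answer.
lim = ln(20/29) + γ

By Euler-Maclaurin, H_m = ln m + γ + O(1/m). So
  H_{20n} − ln(29n) = ln(20n) + γ − ln(29n) + O(1/n)
                       = ln(20/29) + γ + O(1/n).
Hence the limit is ln(20/29) + γ.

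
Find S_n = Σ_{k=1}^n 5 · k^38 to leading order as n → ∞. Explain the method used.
S_n ~ 5 · n^39 / 39

By integral comparison (Euler-Maclaurin), Σ_{k=1}^n 5 · k^38 = 5 · ∫_0^n x^38 dx + O(n^38) = 5 · n^39/39 + O(n^38). (Equivalently, Faulhaber's formula gives the same leading term.)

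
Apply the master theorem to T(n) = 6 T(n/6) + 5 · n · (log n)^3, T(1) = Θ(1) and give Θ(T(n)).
T(n) = Θ(n · (log n)^4)

Here log_6 6 = 1 and f(n) = 5 · n · (log n)^3 = Θ(n^(log_6 6) · (log n)^3). This is the extended Case 2 of the master theorem (f matches the critical exponent up to log factors), giving T(n) = Θ(n^(log_6 6) · (log n)^(3+1)) = Θ(n · (log n)^4).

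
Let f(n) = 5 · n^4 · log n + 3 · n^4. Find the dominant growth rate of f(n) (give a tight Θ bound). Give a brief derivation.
f(n) ∈ Θ(n^4 · log n)

Compare the terms by growth order. For large n, n^a · (log n)^b dominates n^a' · (log n)^b' iff a > a', or (a = a' and b > b'). Ranking the 2 terms shows the dominant one is 5 · n^4 · log n. Hence f(n) ∈ Θ(n^4 · log n).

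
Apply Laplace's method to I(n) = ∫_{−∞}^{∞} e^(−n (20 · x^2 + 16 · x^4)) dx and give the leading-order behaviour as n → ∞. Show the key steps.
I(n) ~ sqrt(π/(20n))

φ(x) = 20 · x^2 + 16 · x^4 has its unique global minimum at x* = 0 (since φ'(x) = 40x + 64x^3 = 0 only at x = 0 for real x with both coefficients positive, and φ → ∞ as |x| → ∞). At x* = 0, φ(0) = 0 and φ''(0) = 40. Laplace's method then gives
  I(n) ~ sqrt(2π / (n · φ''(0))) · e^(−n φ(0)) = sqrt(2π / (40n)) = sqrt(π/(20n)).
The 16 · x^4 term contributes only at subleading order (an O(1/n) relative correction).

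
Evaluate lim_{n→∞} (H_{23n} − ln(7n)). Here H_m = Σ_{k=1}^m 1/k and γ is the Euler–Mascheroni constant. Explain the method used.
lim = ln(23/7) + γ

By Euler-Maclaurin, H_m = ln m + γ + O(1/m). So
  H_{23n} − ln(7n) = ln(23n) + γ − ln(7n) + O(1/n)
                       = ln(23/7) + γ + O(1/n).
Hence the limit is ln(23/7) + γ.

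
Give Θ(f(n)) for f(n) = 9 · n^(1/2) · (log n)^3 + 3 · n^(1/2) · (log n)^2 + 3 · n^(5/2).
f(n) ∈ Θ(n^(5/2))

Compare the terms by growth order. For large n, n^a · (log n)^b dominates n^a' · (log n)^b' iff a > a', or (a = a' and b > b'). Ranking the 3 terms shows the dominant one is 3 · n^(5/2). Hence f(n) ∈ Θ(n^(5/2)).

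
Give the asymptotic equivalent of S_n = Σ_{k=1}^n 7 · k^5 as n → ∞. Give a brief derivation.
S_n ~ 7 · n^6 / 6

By integral comparison (Euler-Maclaurin), Σ_{k=1}^n 7 · k^5 = 7 · ∫_0^n x^5 dx + O(n^5) = 7 · n^6/6 + O(n^5). (Equivalently, Faulhaber's formula gives the same leading term.)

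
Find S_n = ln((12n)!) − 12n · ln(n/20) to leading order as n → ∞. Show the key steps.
S_n ~ 12n · (ln 240 − 1) + O(ln n)

Stirling: ln((12n)!) = 12n ln(12n) − 12n + O(ln n).
  S_n = 12n ln(12n) − 12n − 12n ln(n/20) + O(ln n)
      = 12n ln(12n) − 12n ln n + 12n ln 20 − 12n + O(ln n)
      = 12n ln 12 + 12n ln 20 − 12n + O(ln n)
      = 12n (ln 240 − 1) + O(ln n).
Numerically ln(240) − 1 ≈ 4.4806.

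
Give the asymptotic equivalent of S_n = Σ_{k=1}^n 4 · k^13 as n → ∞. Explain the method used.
S_n ~ 2 · n^14 / 7

By integral comparison (Euler-Maclaurin), Σ_{k=1}^n 4 · k^13 = 4 · ∫_0^n x^13 dx + O(n^13) = 4 · n^14/14 = 2 · n^14 / 7 + O(n^13). (Equivalently, Faulhaber's formula gives the same leading term.)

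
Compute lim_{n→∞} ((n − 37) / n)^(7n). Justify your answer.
lim = e^(−259)

Rewrite as (1 − 37/n)^(7n). By the standard limit (1 + x/n)^n → e^x, we have (1 − 37/n)^n → e^(−37), and raising to the 7th power gives e^(−259).
More precisely, ln[(1 − 37/n)^(7n)] = 7n · ln(1 − 37/n) = 7n · (-37/n + O(1/n^2)) = -259 + O(1/n) → -259.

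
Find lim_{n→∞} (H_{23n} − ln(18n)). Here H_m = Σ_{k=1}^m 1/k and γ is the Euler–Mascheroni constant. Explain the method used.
lim = ln(23/18) + γ

By Euler-Maclaurin, H_m = ln m + γ + O(1/m). So
  H_{23n} − ln(18n) = ln(23n) + γ − ln(18n) + O(1/n)
                       = ln(23/18) + γ + O(1/n).
Hence the limit is ln(23/18) + γ.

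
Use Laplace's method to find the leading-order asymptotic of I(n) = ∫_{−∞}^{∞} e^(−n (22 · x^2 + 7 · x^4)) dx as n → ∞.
I(n) ~ sqrt(π/(22n))

φ(x) = 22 · x^2 + 7 · x^4 has its unique global minimum at x* = 0 (since φ'(x) = 44x + 28x^3 = 0 only at x = 0 for real x with both coefficients positive, and φ → ∞ as |x| → ∞). At x* = 0, φ(0) = 0 and φ''(0) = 44. Laplace's method then gives
  I(n) ~ sqrt(2π / (n · φ''(0))) · e^(−n φ(0)) = sqrt(2π / (44n)) = sqrt(π/(22n)).
The 7 · x^4 term contributes only at subleading order (an O(1/n) relative correction).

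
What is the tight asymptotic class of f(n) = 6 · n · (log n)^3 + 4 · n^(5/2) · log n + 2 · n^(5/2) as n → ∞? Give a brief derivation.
f(n) ∈ Θ(n^(5/2) · log n)

Compare the terms by growth order. For large n, n^a · (log n)^b dominates n^a' · (log n)^b' iff a > a', or (a = a' and b > b'). Ranking the 3 terms shows the dominant one is 4 · n^(5/2) · log n. Hence f(n) ∈ Θ(n^(5/2) · log n).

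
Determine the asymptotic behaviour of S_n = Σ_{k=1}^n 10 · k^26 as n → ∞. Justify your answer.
S_n ~ 10 · n^27 / 27

By integral comparison (Euler-Maclaurin), Σ_{k=1}^n 10 · k^26 = 10 · ∫_0^n x^26 dx + O(n^26) = 10 · n^27/27 + O(n^26). (Equivalently, Faulhaber's formula gives the same leading term.)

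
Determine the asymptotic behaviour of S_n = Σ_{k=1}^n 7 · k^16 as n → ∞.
S_n ~ 7 · n^17 / 17

By integral comparison (Euler-Maclaurin), Σ_{k=1}^n 7 · k^16 = 7 · ∫_0^n x^16 dx + O(n^16) = 7 · n^17/17 + O(n^16). (Equivalently, Faulhaber's formula gives the same leading term.)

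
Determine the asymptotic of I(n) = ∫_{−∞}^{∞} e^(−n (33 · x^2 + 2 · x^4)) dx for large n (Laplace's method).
I(n) ~ sqrt(π/(33n))

φ(x) = 33 · x^2 + 2 · x^4 has its unique global minimum at x* = 0 (since φ'(x) = 66x + 8x^3 = 0 only at x = 0 for real x with both coefficients positive, and φ → ∞ as |x| → ∞). At x* = 0, φ(0) = 0 and φ''(0) = 66. Laplace's method then gives
  I(n) ~ sqrt(2π / (n · φ''(0))) · e^(−n φ(0)) = sqrt(2π / (66n)) = sqrt(π/(33n)).
The 2 · x^4 term contributes only at subleading order (an O(1/n) relative correction).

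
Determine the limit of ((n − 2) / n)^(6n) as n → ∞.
lim = e^(−12)

Rewrite as (1 − 2/n)^(6n). By the standard limit (1 + x/n)^n → e^x, we have (1 − 2/n)^n → e^(−2), and raising to the 6th power gives e^(−12).
More precisely, ln[(1 − 2/n)^(6n)] = 6n · ln(1 − 2/n) = 6n · (-2/n + O(1/n^2)) = -12 + O(1/n) → -12.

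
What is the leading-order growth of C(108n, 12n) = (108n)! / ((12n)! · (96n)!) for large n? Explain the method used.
C(108n, 12n) ~ (387420489/16777216)^(12n) · sqrt(9/(16π·12n))

Write N = 12n. Apply Stirling to each factorial:
  (9N)! ~ sqrt(2π·9N) · (9N/e)^(9N),
  N! ~ sqrt(2π N) · (N/e)^N,
  (8N)! ~ sqrt(2π·8N) · (8N/e)^(8N).
The exponential factors combine to (9N)^(9N) / (N^N · (8N)^(8N)) = 9^(9N)/8^(8N) = (9^9/8^8)^N = (387420489/16777216)^N.
The square-root prefactors combine to sqrt(2π·9N) / (sqrt(2π N)·sqrt(2π·8N)) = sqrt(9 / (2π·8·N)) = sqrt(9/(16π·12n)).
Substituting N = 12n: C(108n, 12n) ~ (387420489/16777216)^(12n) · sqrt(9/(16π·12n)).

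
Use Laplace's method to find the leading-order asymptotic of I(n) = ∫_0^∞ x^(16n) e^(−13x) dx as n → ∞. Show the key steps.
I(n) ~ (sqrt(2π·16n) / 13) · (16n/(13e))^(16n)

Write the integrand as exp(16n ln x − 13x) and set f(x) = 16n ln x − 13x. Then f'(x) = 16n/x − 13 = 0 at x* = 16n/13, and f''(x*) = −16n/x*^2 = −13^2/(16n). Laplace's method (interior maximum) gives
  I(n) ~ e^(f(x*)) · sqrt(2π / |f''(x*)|)
        = exp(16n ln(16n/13) − 16n) · sqrt(2π · 16n / 13^2)
        = (16n/13)^(16n) e^(−16n) · sqrt(2π·16n) / 13
        = (sqrt(2π·16n) / 13) · (16n/(13e))^(16n).
This matches Γ(16n+1)/13^(16n+1) with Stirling applied to Γ.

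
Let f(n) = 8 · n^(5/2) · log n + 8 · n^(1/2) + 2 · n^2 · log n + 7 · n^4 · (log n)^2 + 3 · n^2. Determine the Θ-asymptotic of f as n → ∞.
f(n) ∈ Θ(n^4 · (log n)^2)

Compare the terms by growth order. For large n, n^a · (log n)^b dominates n^a' · (log n)^b' iff a > a', or (a = a' and b > b'). Ranking the 5 terms shows the dominant one is 7 · n^4 · (log n)^2. Hence f(n) ∈ Θ(n^4 · (log n)^2).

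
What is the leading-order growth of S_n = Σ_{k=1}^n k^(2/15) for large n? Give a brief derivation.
S_n ~ (15/17) · n^(17/15)

Integral comparison: Σ_{k=1}^n k^(2/15) = ∫_0^n x^(2/15) dx + O(n^(2/15)). The integral is n^(1 + 2/15) / (1 + 2/15) = n^((2+15)/15) / ((2+15)/15) = (15/17) · n^(17/15).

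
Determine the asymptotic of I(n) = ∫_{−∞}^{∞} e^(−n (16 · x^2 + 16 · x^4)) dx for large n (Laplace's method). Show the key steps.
I(n) ~ sqrt(π/(16n))

φ(x) = 16 · x^2 + 16 · x^4 has its unique global minimum at x* = 0 (since φ'(x) = 32x + 64x^3 = 0 only at x = 0 for real x with both coefficients positive, and φ → ∞ as |x| → ∞). At x* = 0, φ(0) = 0 and φ''(0) = 32. Laplace's method then gives
  I(n) ~ sqrt(2π / (n · φ''(0))) · e^(−n φ(0)) = sqrt(2π / (32n)) = sqrt(π/(16n)).
The 16 · x^4 term contributes only at subleading order (an O(1/n) relative correction).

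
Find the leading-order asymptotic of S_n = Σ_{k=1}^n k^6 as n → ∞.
S_n ~ n^7 / 7

By integral comparison (Euler-Maclaurin), Σ_{k=1}^n k^6 = ∫_0^n x^6 dx + O(n^6) = n^7/7 + O(n^6). (Equivalently, Faulhaber's formula gives the same leading term.)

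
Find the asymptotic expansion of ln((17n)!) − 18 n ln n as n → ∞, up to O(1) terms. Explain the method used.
ln((17n)!) − 18 n ln n = −n ln n + 17(ln 17 − 1) n + (1/2) ln(2π·17n) + O(1/n)

Stirling: ln((17n)!) = 17n ln(17n) − 17n + (1/2) ln(2π·17n) + O(1/n).
Expand 17n ln(17n) = 17n (ln n + ln 17) = 17n ln n + 17n ln 17.
Subtract 18n ln n: leading term is (17 − 18) n ln n = −n ln n. The next term is 17n ln 17 − 17n = 17(ln 17 − 1) n. Then the (1/2) ln(2π·17n) correction.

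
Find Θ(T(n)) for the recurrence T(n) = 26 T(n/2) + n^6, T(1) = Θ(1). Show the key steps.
T(n) = Θ(n^6)

log_2 26 ≈ 4.700. f(n) = n^6 dominates n^(log_2 26) since 6 > 4.700, and the regularity condition a·f(n/b) = 26·(n/2)^6 = (26/64)·n^6 ≤ c·f(n) holds with c = 26/64 ≈ 0.406 < 1. So this is Case 3: T(n) = Θ(f(n)) = Θ(n^6).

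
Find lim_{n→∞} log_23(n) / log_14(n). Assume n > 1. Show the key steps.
lim = ln(14) / ln(23) = log_23(14)

Change of base: log_23(n) = ln n / ln 23 and log_14(n) = ln n / ln 14. The ratio is (ln n / ln 23) · (ln 14 / ln n) = ln 14 / ln 23, a constant independent of n. So the limit is ln 14 / ln 23 = log_23(14).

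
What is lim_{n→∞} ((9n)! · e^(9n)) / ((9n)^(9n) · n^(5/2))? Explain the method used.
lim = 0

Stirling: (9n)! ~ sqrt(2π·9n) · (9n/e)^(9n). Hence
  (9n)! · e^(9n) / (9n)^(9n) ~ sqrt(2π·9n).
Dividing by n^(5/2): sqrt(2π·9n) / n^(5/2) = sqrt(2π·9) · n^((1−5)/2), so the expression behaves like sqrt(2π·9) · n^((1−5)/2) → 0.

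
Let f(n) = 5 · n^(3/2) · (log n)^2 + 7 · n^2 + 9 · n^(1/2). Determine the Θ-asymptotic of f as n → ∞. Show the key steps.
f(n) ∈ Θ(n^2)

Compare the terms by growth order. For large n, n^a · (log n)^b dominates n^a' · (log n)^b' iff a > a', or (a = a' and b > b'). Ranking the 3 terms shows the dominant one is 7 · n^2. Hence f(n) ∈ Θ(n^2).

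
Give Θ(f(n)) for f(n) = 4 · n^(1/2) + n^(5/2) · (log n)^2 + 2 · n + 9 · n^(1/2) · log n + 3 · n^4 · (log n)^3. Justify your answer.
f(n) ∈ Θ(n^4 · (log n)^3)

Compare the terms by growth order. For large n, n^a · (log n)^b dominates n^a' · (log n)^b' iff a > a', or (a = a' and b > b'). Ranking the 5 terms shows the dominant one is 3 · n^4 · (log n)^3. Hence f(n) ∈ Θ(n^4 · (log n)^3).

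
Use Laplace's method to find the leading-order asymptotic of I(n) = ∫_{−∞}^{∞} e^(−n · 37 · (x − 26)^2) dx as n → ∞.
I(n) = sqrt(π/(37n))

Here φ(x) = 37 · (x − 26)^2 has its unique minimum at x* = 26 with φ(x*) = 0 and φ''(x*) = 74. Laplace's method gives
  I(n) ~ e^(−n φ(x*)) · sqrt(2π / (n · φ''(x*))) = sqrt(2π / (74n)) = sqrt(π/(37n)).
This is exact: substituting u = (x − 26)·sqrt(37n) gives I(n) = (1/sqrt(37n)) ∫_{−∞}^{∞} e^(−u^2) du = sqrt(π/(37n)).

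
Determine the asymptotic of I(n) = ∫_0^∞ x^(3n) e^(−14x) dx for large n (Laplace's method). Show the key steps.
I(n) ~ (sqrt(2π·3n) / 14) · (3n/(14e))^(3n)

Write the integrand as exp(3n ln x − 14x) and set f(x) = 3n ln x − 14x. Then f'(x) = 3n/x − 14 = 0 at x* = 3n/14, and f''(x*) = −3n/x*^2 = −14^2/(3n). Laplace's method (interior maximum) gives
  I(n) ~ e^(f(x*)) · sqrt(2π / |f''(x*)|)
        = exp(3n ln(3n/14) − 3n) · sqrt(2π · 3n / 14^2)
        = (3n/14)^(3n) e^(−3n) · sqrt(2π·3n) / 14
        = (sqrt(2π·3n) / 14) · (3n/(14e))^(3n).
This matches Γ(3n+1)/14^(3n+1) with Stirling applied to Γ.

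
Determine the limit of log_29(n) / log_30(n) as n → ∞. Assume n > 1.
lim = ln(30) / ln(29) = log_29(30)

Change of base: log_29(n) = ln n / ln 29 and log_30(n) = ln n / ln 30. The ratio is (ln n / ln 29) · (ln 30 / ln n) = ln 30 / ln 29, a constant independent of n. So the limit is ln 30 / ln 29 = log_29(30).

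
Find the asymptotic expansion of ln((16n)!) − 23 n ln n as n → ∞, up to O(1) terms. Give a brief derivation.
ln((16n)!) − 23 n ln n = −7 n ln n + 16(ln 16 − 1) n + (1/2) ln(2π·16n) + O(1/n)

Stirling: ln((16n)!) = 16n ln(16n) − 16n + (1/2) ln(2π·16n) + O(1/n).
Expand 16n ln(16n) = 16n (ln n + ln 16) = 16n ln n + 16n ln 16.
Subtract 23n ln n: leading term is (16 − 23) n ln n = −7 n ln n. The next term is 16n ln 16 − 16n = 16(ln 16 − 1) n. Then the (1/2) ln(2π·16n) correction.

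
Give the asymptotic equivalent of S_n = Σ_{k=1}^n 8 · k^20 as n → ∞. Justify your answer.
S_n ~ 8 · n^21 / 21

By integral comparison (Euler-Maclaurin), Σ_{k=1}^n 8 · k^20 = 8 · ∫_0^n x^20 dx + O(n^20) = 8 · n^21/21 + O(n^20). (Equivalently, Faulhaber's formula gives the same leading term.)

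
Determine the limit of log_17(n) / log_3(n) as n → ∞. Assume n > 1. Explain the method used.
lim = ln(3) / ln(17) = log_17(3)

Change of base: log_17(n) = ln n / ln 17 and log_3(n) = ln n / ln 3. The ratio is (ln n / ln 17) · (ln 3 / ln n) = ln 3 / ln 17, a constant independent of n. So the limit is ln 3 / ln 17 = log_17(3).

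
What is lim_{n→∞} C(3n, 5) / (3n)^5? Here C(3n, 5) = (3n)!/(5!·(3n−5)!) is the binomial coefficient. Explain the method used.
lim = 1/5! = 1/120

With N = 3n → ∞: C(N, 5) / N^5 = [N(N−1)…(N−4)] / (5! · N^5) = (1/5!) · 1 · (1 − 1/(3n)) · (1 − 2/(3n)) · (1 − 3/(3n)) · (1 − 4/(3n)). Each factor → 1 as N → ∞, so the limit is 1/5! = 1/120.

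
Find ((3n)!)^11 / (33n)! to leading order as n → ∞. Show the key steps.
((3n)!)^11/(33n)! ~ ((2π·3n)^(10/2) / sqrt(11)) · 11^(−11·3n)  →  0

Write N = 3n. Stirling: N! ~ sqrt(2π N)(N/e)^N and (11N)! ~ sqrt(2π·11N)·(11N/e)^(11N).
  (N!)^11/(11N)! ~ (2π N)^(11/2) (N/e)^(11N) / [sqrt(2π·11N) (11N/e)^(11N)]
     = (2π N)^(11/2) / sqrt(2π·11N) · (N/(11N))^(11N)
     = (2π N)^((11−1)/2) / sqrt(11) · 11^(−11N).
Since 11^11 > 1, the factor 11^(−11N) decays exponentially, so the ratio → 0. Substituting N = 3n gives the stated form.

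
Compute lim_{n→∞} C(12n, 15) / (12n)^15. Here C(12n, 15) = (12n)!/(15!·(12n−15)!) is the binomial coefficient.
lim = 1/15! = 1/1307674368000

With N = 12n → ∞: C(N, 15) / N^15 = [N(N−1)…(N−14)] / (15! · N^15) = (1/15!) · 1 · (1 − 1/(12n)) · … · (1 − 14/(12n)). Each factor → 1 as N → ∞, so the limit is 1/15! = 1/1307674368000.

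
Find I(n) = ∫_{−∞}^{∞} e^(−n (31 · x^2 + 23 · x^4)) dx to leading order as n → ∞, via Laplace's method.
I(n) ~ sqrt(π/(31n))

φ(x) = 31 · x^2 + 23 · x^4 has its unique global minimum at x* = 0 (since φ'(x) = 62x + 92x^3 = 0 only at x = 0 for real x with both coefficients positive, and φ → ∞ as |x| → ∞). At x* = 0, φ(0) = 0 and φ''(0) = 62. Laplace's method then gives
  I(n) ~ sqrt(2π / (n · φ''(0))) · e^(−n φ(0)) = sqrt(2π / (62n)) = sqrt(π/(31n)).
The 23 · x^4 term contributes only at subleading order (an O(1/n) relative correction).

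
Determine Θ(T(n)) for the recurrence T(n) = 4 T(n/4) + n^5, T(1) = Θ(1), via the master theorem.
T(n) = Θ(n^5)

log_4 4 ≈ 1.000. f(n) = n^5 dominates n^(log_4 4) since 5 > 1.000, and the regularity condition a·f(n/b) = 4·(n/4)^5 = (4/1024)·n^5 ≤ c·f(n) holds with c = 4/1024 ≈ 0.00391 < 1. So this is Case 3: T(n) = Θ(f(n)) = Θ(n^5).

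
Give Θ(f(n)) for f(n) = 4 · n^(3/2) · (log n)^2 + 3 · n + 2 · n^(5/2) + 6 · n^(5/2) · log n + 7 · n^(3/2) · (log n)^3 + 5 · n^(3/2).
f(n) ∈ Θ(n^(5/2) · log n)

Compare the terms by growth order. For large n, n^a · (log n)^b dominates n^a' · (log n)^b' iff a > a', or (a = a' and b > b'). Ranking the 6 terms shows the dominant one is 6 · n^(5/2) · log n. Hence f(n) ∈ Θ(n^(5/2) · log n).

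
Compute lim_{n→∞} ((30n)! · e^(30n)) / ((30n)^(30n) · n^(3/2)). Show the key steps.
lim = 0

Stirling: (30n)! ~ sqrt(2π·30n) · (30n/e)^(30n). Hence
  (30n)! · e^(30n) / (30n)^(30n) ~ sqrt(2π·30n).
Dividing by n^(3/2): sqrt(2π·30n) / n^(3/2) = sqrt(2π·30) · n^((1−3)/2), so the expression behaves like sqrt(2π·30) · n^((1−3)/2) → 0.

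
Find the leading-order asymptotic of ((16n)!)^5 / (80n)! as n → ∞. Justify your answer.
((16n)!)^5/(80n)! ~ ((2π·16n)^(4/2) / sqrt(5)) · 5^(−5·16n)  →  0

Write N = 16n. Stirling: N! ~ sqrt(2π N)(N/e)^N and (5N)! ~ sqrt(2π·5N)·(5N/e)^(5N).
  (N!)^5/(5N)! ~ (2π N)^(5/2) (N/e)^(5N) / [sqrt(2π·5N) (5N/e)^(5N)]
     = (2π N)^(5/2) / sqrt(2π·5N) · (N/(5N))^(5N)
     = (2π N)^((5−1)/2) / sqrt(5) · 5^(−5N).
Since 5^5 > 1, the factor 5^(−5N) decays exponentially, so the ratio → 0. Substituting N = 16n gives the stated form.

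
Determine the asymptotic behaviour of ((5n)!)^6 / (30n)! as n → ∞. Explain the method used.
((5n)!)^6/(30n)! ~ ((2π·5n)^(5/2) / sqrt(6)) · 6^(−6·5n)  →  0

Write N = 5n. Stirling: N! ~ sqrt(2π N)(N/e)^N and (6N)! ~ sqrt(2π·6N)·(6N/e)^(6N).
  (N!)^6/(6N)! ~ (2π N)^(6/2) (N/e)^(6N) / [sqrt(2π·6N) (6N/e)^(6N)]
     = (2π N)^(6/2) / sqrt(2π·6N) · (N/(6N))^(6N)
     = (2π N)^((6−1)/2) / sqrt(6) · 6^(−6N).
Since 6^6 > 1, the factor 6^(−6N) decays exponentially, so the ratio → 0. Substituting N = 5n gives the stated form.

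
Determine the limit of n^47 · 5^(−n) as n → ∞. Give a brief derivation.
lim = 0

Exponentials with base > 1 dominate every fixed polynomial: for any fixed c, n^c / 5^n → 0 as n → ∞ (e.g. by the ratio test, or by writing 5^n = e^(n ln 5) and noting e^(n ln 5) / n^c → ∞). Hence n^47 · 5^(−n) = n^47 / 5^n → 0.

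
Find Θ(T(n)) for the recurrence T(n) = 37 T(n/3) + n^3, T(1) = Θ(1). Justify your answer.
T(n) = Θ(n^(log_3 37))

Master theorem: compare f(n) = n^3 to n^(log_3 37) where log_3 37 ≈ 3.287. Since 3 < log_3 37, we have f(n) = O(n^(log_3 37 − ε)) for some ε > 0 — Case 1. Hence T(n) = Θ(n^(log_3 37)).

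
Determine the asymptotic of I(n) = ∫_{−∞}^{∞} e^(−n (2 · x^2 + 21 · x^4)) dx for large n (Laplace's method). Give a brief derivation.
I(n) ~ sqrt(π/(2n))

φ(x) = 2 · x^2 + 21 · x^4 has its unique global minimum at x* = 0 (since φ'(x) = 4x + 84x^3 = 0 only at x = 0 for real x with both coefficients positive, and φ → ∞ as |x| → ∞). At x* = 0, φ(0) = 0 and φ''(0) = 4. Laplace's method then gives
  I(n) ~ sqrt(2π / (n · φ''(0))) · e^(−n φ(0)) = sqrt(2π / (4n)) = sqrt(π/(2n)).
The 21 · x^4 term contributes only at subleading order (an O(1/n) relative correction).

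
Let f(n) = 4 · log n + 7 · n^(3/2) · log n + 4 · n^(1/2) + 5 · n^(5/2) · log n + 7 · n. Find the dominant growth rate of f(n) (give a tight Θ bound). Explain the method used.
f(n) ∈ Θ(n^(5/2) · log n)

Compare the terms by growth order. For large n, n^a · (log n)^b dominates n^a' · (log n)^b' iff a > a', or (a = a' and b > b'). Ranking the 5 terms shows the dominant one is 5 · n^(5/2) · log n. Hence f(n) ∈ Θ(n^(5/2) · log n).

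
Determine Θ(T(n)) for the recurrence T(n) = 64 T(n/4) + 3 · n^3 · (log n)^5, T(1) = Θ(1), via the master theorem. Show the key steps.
T(n) = Θ(n^3 · (log n)^6)

Here log_4 64 = 3 and f(n) = 3 · n^3 · (log n)^5 = Θ(n^(log_4 64) · (log n)^5). This is the extended Case 2 of the master theorem (f matches the critical exponent up to log factors), giving T(n) = Θ(n^(log_4 64) · (log n)^(5+1)) = Θ(n^3 · (log n)^6).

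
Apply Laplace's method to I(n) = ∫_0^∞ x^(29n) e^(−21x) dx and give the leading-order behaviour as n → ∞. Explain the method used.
I(n) ~ (sqrt(2π·29n) / 21) · (29n/(21e))^(29n)

Write the integrand as exp(29n ln x − 21x) and set f(x) = 29n ln x − 21x. Then f'(x) = 29n/x − 21 = 0 at x* = 29n/21, and f''(x*) = −29n/x*^2 = −21^2/(29n). Laplace's method (interior maximum) gives
  I(n) ~ e^(f(x*)) · sqrt(2π / |f''(x*)|)
        = exp(29n ln(29n/21) − 29n) · sqrt(2π · 29n / 21^2)
        = (29n/21)^(29n) e^(−29n) · sqrt(2π·29n) / 21
        = (sqrt(2π·29n) / 21) · (29n/(21e))^(29n).
This matches Γ(29n+1)/21^(29n+1) with Stirling applied to Γ.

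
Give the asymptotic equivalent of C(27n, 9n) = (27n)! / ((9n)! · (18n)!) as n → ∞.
C(27n, 9n) ~ (27/4)^(9n) · sqrt(3/(4π·9n))

Write N = 9n. Apply Stirling to each factorial:
  (3N)! ~ sqrt(2π·3N) · (3N/e)^(3N),
  N! ~ sqrt(2π N) · (N/e)^N,
  (2N)! ~ sqrt(2π·2N) · (2N/e)^(2N).
The exponential factors combine to (3N)^(3N) / (N^N · (2N)^(2N)) = 3^(3N)/2^(2N) = (3^3/2^2)^N = (27/4)^N.
The square-root prefactors combine to sqrt(2π·3N) / (sqrt(2π N)·sqrt(2π·2N)) = sqrt(3 / (2π·2·N)) = sqrt(3/(4π·9n)).
Substituting N = 9n: C(27n, 9n) ~ (27/4)^(9n) · sqrt(3/(4π·9n)).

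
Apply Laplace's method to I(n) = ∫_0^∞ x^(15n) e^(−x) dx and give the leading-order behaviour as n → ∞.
I(n) ~ sqrt(2π·15n) · (15n/e)^(15n)

Write the integrand as exp(15n ln x − x) and set f(x) = 15n ln x − x. Then f'(x) = 15n/x − 1 = 0 at x* = 15n, and f''(x*) = −15n/x*^2 = −1/(15n). Laplace's method (interior maximum) gives
  I(n) ~ e^(f(x*)) · sqrt(2π / |f''(x*)|)
        = exp(15n ln(15n) − 15n) · sqrt(2π · 15n)
        = (15n)^(15n) e^(−15n) · sqrt(2π·15n)
        = sqrt(2π·15n) · (15n/e)^(15n).
This matches Γ(15n+1) with Stirling applied to Γ.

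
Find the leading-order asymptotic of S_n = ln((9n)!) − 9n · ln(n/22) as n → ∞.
S_n ~ 9n · (ln 198 − 1) + O(ln n)

Stirling: ln((9n)!) = 9n ln(9n) − 9n + O(ln n).
  S_n = 9n ln(9n) − 9n − 9n ln(n/22) + O(ln n)
      = 9n ln(9n) − 9n ln n + 9n ln 22 − 9n + O(ln n)
      = 9n ln 9 + 9n ln 22 − 9n + O(ln n)
      = 9n (ln 198 − 1) + O(ln n).
Numerically ln(198) − 1 ≈ 4.2883.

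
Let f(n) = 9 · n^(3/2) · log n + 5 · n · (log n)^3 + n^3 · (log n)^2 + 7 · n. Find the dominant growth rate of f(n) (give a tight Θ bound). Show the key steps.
f(n) ∈ Θ(n^3 · (log n)^2)

Compare the terms by growth order. For large n, n^a · (log n)^b dominates n^a' · (log n)^b' iff a > a', or (a = a' and b > b'). Ranking the 4 terms shows the dominant one is n^3 · (log n)^2. Hence f(n) ∈ Θ(n^3 · (log n)^2).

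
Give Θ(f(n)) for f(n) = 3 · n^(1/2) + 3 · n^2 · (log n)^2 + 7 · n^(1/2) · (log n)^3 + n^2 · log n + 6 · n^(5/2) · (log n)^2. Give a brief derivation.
f(n) ∈ Θ(n^(5/2) · (log n)^2)

Compare the terms by growth order. For large n, n^a · (log n)^b dominates n^a' · (log n)^b' iff a > a', or (a = a' and b > b'). Ranking the 5 terms shows the dominant one is 6 · n^(5/2) · (log n)^2. Hence f(n) ∈ Θ(n^(5/2) · (log n)^2).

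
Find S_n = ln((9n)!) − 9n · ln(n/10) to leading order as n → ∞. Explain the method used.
S_n ~ 9n · (ln 90 − 1) + O(ln n)

Stirling: ln((9n)!) = 9n ln(9n) − 9n + O(ln n).
  S_n = 9n ln(9n) − 9n − 9n ln(n/10) + O(ln n)
      = 9n ln(9n) − 9n ln n + 9n ln 10 − 9n + O(ln n)
      = 9n ln 9 + 9n ln 10 − 9n + O(ln n)
      = 9n (ln 90 − 1) + O(ln n).
Numerically ln(90) − 1 ≈ 3.4998.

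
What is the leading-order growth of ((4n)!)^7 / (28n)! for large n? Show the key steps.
((4n)!)^7/(28n)! ~ ((2π·4n)^(6/2) / sqrt(7)) · 7^(−7·4n)  →  0

Write N = 4n. Stirling: N! ~ sqrt(2π N)(N/e)^N and (7N)! ~ sqrt(2π·7N)·(7N/e)^(7N).
  (N!)^7/(7N)! ~ (2π N)^(7/2) (N/e)^(7N) / [sqrt(2π·7N) (7N/e)^(7N)]
     = (2π N)^(7/2) / sqrt(2π·7N) · (N/(7N))^(7N)
     = (2π N)^((7−1)/2) / sqrt(7) · 7^(−7N).
Since 7^7 > 1, the factor 7^(−7N) decays exponentially, so the ratio → 0. Substituting N = 4n gives the stated form.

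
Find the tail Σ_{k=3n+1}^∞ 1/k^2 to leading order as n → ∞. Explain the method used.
Σ_{k>3n} 1/k^2 ~ 1/(1 · (3n))

Compare to the integral: ∫_{3n}^∞ x^(−2) dx = [−x^(−1)/1]_{3n}^∞ = 1/((2−1)·(3n)). Euler-Maclaurin then gives
  Σ_{k>3n} 1/k^2 = ∫_{3n}^∞ dx/x^2 − 1/(2·(3n)^2) + O(1/(3n)^3).
(Equivalently this is ζ(2) − Σ_{k≤3n} 1/k^2.)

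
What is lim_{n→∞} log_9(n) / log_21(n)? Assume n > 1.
lim = ln(21) / ln(9) = log_9(21)

Change of base: log_9(n) = ln n / ln 9 and log_21(n) = ln n / ln 21. The ratio is (ln n / ln 9) · (ln 21 / ln n) = ln 21 / ln 9, a constant independent of n. So the limit is ln 21 / ln 9 = log_9(21).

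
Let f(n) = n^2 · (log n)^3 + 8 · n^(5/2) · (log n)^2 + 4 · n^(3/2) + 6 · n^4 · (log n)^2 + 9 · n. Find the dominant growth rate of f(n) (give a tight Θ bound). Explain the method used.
f(n) ∈ Θ(n^4 · (log n)^2)

Compare the terms by growth order. For large n, n^a · (log n)^b dominates n^a' · (log n)^b' iff a > a', or (a = a' and b > b'). Ranking the 5 terms shows the dominant one is 6 · n^4 · (log n)^2. Hence f(n) ∈ Θ(n^4 · (log n)^2).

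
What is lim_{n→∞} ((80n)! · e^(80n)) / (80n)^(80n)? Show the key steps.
lim = ∞

Stirling: (80n)! ~ sqrt(2π·80n) · (80n/e)^(80n). Hence
  (80n)! · e^(80n) / (80n)^(80n) ~ sqrt(2π·80n) = sqrt(2π·80) · sqrt(n) → ∞.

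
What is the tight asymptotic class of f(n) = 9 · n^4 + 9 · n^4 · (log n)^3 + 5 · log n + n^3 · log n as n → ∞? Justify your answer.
f(n) ∈ Θ(n^4 · (log n)^3)

Compare the terms by growth order. For large n, n^a · (log n)^b dominates n^a' · (log n)^b' iff a > a', or (a = a' and b > b'). Ranking the 4 terms shows the dominant one is 9 · n^4 · (log n)^3. Hence f(n) ∈ Θ(n^4 · (log n)^3).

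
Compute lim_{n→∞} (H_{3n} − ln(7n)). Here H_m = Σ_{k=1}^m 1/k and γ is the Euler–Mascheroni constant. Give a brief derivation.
lim = ln(3/7) + γ

By Euler-Maclaurin, H_m = ln m + γ + O(1/m). So
  H_{3n} − ln(7n) = ln(3n) + γ − ln(7n) + O(1/n)
                       = ln(3/7) + γ + O(1/n).
Hence the limit is ln(3/7) + γ.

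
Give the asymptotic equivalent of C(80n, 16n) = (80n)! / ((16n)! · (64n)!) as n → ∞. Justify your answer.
C(80n, 16n) ~ (3125/256)^(16n) · sqrt(5/(8π·16n))

Write N = 16n. Apply Stirling to each factorial:
  (5N)! ~ sqrt(2π·5N) · (5N/e)^(5N),
  N! ~ sqrt(2π N) · (N/e)^N,
  (4N)! ~ sqrt(2π·4N) · (4N/e)^(4N).
The exponential factors combine to (5N)^(5N) / (N^N · (4N)^(4N)) = 5^(5N)/4^(4N) = (5^5/4^4)^N = (3125/256)^N.
The square-root prefactors combine to sqrt(2π·5N) / (sqrt(2π N)·sqrt(2π·4N)) = sqrt(5 / (2π·4·N)) = sqrt(5/(8π·16n)).
Substituting N = 16n: C(80n, 16n) ~ (3125/256)^(16n) · sqrt(5/(8π·16n)).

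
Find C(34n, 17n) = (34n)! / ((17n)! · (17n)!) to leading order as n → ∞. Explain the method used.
C(34n, 17n) ~ (4)^(17n) · sqrt(1/(π·17n))

Write N = 17n. Apply Stirling to each factorial:
  (2N)! ~ sqrt(2π·2N) · (2N/e)^(2N),
  N! ~ sqrt(2π N) · (N/e)^N,
  (1N)! ~ sqrt(2π·1N) · (1N/e)^(1N).
The exponential factors combine to (2N)^(2N) / (N^N · (1N)^(1N)) = 2^(2N)/1^(1N) = (2^2/1^1)^N = (4)^N.
The square-root prefactors combine to sqrt(2π·2N) / (sqrt(2π N)·sqrt(2π·1N)) = sqrt(2 / (2π·1·N)) = sqrt(1/(π·17n)).
Substituting N = 17n: C(34n, 17n) ~ (4)^(17n) · sqrt(1/(π·17n)).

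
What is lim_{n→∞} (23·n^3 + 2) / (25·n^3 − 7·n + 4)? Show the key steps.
lim = 23/25

For large n the leading n^3 terms dominate both numerator and denominator. Dividing top and bottom by n^3, every other term tends to 0, leaving 23/25.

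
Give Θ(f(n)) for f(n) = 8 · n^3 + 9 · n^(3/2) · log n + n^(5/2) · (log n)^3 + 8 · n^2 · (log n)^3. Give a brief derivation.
f(n) ∈ Θ(n^3)

Compare the terms by growth order. For large n, n^a · (log n)^b dominates n^a' · (log n)^b' iff a > a', or (a = a' and b > b'). Ranking the 4 terms shows the dominant one is 8 · n^3. Hence f(n) ∈ Θ(n^3).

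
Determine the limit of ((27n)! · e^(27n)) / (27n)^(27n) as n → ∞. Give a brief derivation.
lim = ∞

Stirling: (27n)! ~ sqrt(2π·27n) · (27n/e)^(27n). Hence
  (27n)! · e^(27n) / (27n)^(27n) ~ sqrt(2π·27n) = sqrt(2π·27) · sqrt(n) → ∞.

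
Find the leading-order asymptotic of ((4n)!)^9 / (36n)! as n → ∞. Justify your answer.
((4n)!)^9/(36n)! ~ ((2π·4n)^(8/2) / 3) · 9^(−9·4n)  →  0

Write N = 4n. Stirling: N! ~ sqrt(2π N)(N/e)^N and (9N)! ~ sqrt(2π·9N)·(9N/e)^(9N).
  (N!)^9/(9N)! ~ (2π N)^(9/2) (N/e)^(9N) / [sqrt(2π·9N) (9N/e)^(9N)]
     = (2π N)^(9/2) / sqrt(2π·9N) · (N/(9N))^(9N)
     = (2π N)^((9−1)/2) / 3 · 9^(−9N).
Since 9^9 > 1, the factor 9^(−9N) decays exponentially, so the ratio → 0. Substituting N = 4n gives the stated form.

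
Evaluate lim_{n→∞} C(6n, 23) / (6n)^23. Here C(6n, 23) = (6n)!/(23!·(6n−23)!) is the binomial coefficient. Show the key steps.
lim = 1/23! = 1/25852016738884976640000

With N = 6n → ∞: C(N, 23) / N^23 = [N(N−1)…(N−22)] / (23! · N^23) = (1/23!) · 1 · (1 − 1/(6n)) · … · (1 − 22/(6n)). Each factor → 1 as N → ∞, so the limit is 1/23! = 1/25852016738884976640000.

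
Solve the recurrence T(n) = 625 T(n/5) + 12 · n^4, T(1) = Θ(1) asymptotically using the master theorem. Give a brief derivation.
T(n) = Θ(n^4 log n)

log_5 625 = 4, and f(n) = 12 · n^4 = Θ(n^(log_5 625)). This is Case 2 of the master theorem: T(n) = Θ(f(n) · log n) = Θ(n^4 log n).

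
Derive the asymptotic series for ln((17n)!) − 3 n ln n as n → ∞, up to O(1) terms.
ln((17n)!) − 3 n ln n = 14 n ln n + 17(ln 17 − 1) n + (1/2) ln(2π·17n) + O(1/n)

Stirling: ln((17n)!) = 17n ln(17n) − 17n + (1/2) ln(2π·17n) + O(1/n).
Expand 17n ln(17n) = 17n (ln n + ln 17) = 17n ln n + 17n ln 17.
Subtract 3n ln n: leading term is (17 − 3) n ln n = 14 n ln n. The next term is 17n ln 17 − 17n = 17(ln 17 − 1) n. Then the (1/2) ln(2π·17n) correction.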